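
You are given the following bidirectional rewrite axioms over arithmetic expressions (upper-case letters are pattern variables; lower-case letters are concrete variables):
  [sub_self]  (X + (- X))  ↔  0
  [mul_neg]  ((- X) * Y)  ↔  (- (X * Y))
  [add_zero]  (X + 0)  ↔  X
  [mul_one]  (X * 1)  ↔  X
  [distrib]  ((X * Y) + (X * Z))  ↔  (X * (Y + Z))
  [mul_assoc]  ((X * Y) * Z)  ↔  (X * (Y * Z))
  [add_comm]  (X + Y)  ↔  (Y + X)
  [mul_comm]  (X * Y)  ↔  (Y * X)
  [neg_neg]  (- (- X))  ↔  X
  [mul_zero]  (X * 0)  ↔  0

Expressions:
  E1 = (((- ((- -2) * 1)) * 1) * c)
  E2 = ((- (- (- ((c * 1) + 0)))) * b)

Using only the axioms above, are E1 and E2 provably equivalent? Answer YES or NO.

NO

The axioms are sound identities: if E1 ↔* E2 then E1 and E2 evaluate identically under any assignment.
Under b=0, c=1: E1 evaluates to -2, E2 to 0. Distinct ⇒ no rewrite sequence connects them.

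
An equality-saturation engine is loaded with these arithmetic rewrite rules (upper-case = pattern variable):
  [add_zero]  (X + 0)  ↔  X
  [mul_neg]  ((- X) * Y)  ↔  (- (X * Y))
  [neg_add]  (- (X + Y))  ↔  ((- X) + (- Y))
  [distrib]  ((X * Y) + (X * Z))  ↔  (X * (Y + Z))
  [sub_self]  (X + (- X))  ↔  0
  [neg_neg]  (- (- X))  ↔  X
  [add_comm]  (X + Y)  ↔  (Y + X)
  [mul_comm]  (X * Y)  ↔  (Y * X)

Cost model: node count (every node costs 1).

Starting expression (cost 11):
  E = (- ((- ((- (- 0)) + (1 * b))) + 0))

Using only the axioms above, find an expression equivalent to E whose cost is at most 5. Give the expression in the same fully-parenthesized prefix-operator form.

(1) ((- ((- (- 0)) + (1 * b))) + 0)  =[add_zero →]=  (- ((- (- 0)) + (1 * b)))    ⊢ (- (- ((- (- 0)) + (1 * b))))
(2) (- (- ((- (- 0)) + (1 * b))))  =[neg_neg →]=  ((- (- 0)) + (1 * b))
(3) (- (- 0))  =[neg_neg →]=  0    ⊢ cost 5, within 5

(0 + (1 * b))   [cost 5]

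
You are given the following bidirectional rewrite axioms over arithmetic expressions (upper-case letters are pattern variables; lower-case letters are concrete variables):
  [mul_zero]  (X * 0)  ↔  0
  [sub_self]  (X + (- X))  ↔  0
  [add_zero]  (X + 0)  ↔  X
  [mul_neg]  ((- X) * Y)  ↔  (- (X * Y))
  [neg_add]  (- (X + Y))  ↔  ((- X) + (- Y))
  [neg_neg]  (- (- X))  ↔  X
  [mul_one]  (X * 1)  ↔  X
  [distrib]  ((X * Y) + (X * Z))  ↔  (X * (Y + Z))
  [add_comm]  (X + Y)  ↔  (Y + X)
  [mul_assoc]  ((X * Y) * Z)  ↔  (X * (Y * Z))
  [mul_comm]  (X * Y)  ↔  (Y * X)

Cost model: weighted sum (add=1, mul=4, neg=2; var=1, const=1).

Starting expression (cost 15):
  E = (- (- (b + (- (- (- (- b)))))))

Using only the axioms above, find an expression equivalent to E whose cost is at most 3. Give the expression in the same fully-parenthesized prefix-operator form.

1. [neg_neg →] (- (- (b + (- (- (- (- b)))))))  →  (b + (- (- (- (- b)))))
2. [neg_neg →] (- (- (- (- b))))  →  (- (- b));  E = (b + (- (- b)))
3. [neg_neg →] (- (- b))  →  b;  cost 3 ≤ 3, done

(b + b)   [cost 3]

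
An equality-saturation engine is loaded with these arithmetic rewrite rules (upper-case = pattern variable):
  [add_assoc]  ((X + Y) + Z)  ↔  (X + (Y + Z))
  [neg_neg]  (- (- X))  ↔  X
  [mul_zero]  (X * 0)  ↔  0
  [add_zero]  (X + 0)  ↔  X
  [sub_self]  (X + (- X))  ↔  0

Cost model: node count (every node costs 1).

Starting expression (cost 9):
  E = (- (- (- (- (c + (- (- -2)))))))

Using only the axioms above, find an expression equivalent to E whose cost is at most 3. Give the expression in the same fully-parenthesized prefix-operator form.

step 1: neg_neg (→) rewrites (- (- -2)) into -2, now (- (- (- (- (c + -2)))))
step 2: neg_neg (→) rewrites (- (- (- (- (c + -2))))) into (- (- (c + -2)))
step 3: neg_neg (→) rewrites (- (- (c + -2))) into (c + -2), reaching cost 3 (bound 3)

(c + -2)   [cost 3]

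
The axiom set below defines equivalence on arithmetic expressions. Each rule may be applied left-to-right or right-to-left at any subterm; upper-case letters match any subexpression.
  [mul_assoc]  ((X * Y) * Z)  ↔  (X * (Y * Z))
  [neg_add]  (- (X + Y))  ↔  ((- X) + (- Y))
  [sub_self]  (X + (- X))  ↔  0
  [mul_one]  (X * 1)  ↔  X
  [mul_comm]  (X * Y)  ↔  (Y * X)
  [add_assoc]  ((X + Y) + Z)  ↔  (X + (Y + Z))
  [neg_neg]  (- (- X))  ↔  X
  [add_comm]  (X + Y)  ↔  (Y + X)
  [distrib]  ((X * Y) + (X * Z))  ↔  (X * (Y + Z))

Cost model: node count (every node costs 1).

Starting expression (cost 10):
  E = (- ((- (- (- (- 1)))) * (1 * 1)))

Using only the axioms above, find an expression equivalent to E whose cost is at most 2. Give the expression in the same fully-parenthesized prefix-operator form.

(1) (- (- 1))  =[neg_neg →]=  1    ⊢ (- ((- (- 1)) * (1 * 1)))
(2) (1 * 1)  =[mul_one →]=  1    ⊢ (- ((- (- 1)) * 1))
(3) ((- (- 1)) * 1)  =[mul_one →]=  (- (- 1))    ⊢ (- (- (- 1)))
(4) (- (- 1))  =[neg_neg →]=  1    ⊢ cost 2, within 2

(- 1)   [cost 2]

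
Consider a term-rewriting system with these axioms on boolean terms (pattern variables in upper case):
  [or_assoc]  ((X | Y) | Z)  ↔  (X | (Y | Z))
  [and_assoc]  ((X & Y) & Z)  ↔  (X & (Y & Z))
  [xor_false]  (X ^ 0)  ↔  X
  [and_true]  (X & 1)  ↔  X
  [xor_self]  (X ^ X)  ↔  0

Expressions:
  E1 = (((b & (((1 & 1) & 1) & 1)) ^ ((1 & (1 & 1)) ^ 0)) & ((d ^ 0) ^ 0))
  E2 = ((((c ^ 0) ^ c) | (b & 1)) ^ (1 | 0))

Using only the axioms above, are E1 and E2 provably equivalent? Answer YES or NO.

NO

The axioms are sound identities: if E1 ↔* E2 then E1 and E2 evaluate identically under any assignment.
Under b=0, c=0, d=0: E1 evaluates to 0, E2 to 1. Distinct ⇒ no rewrite sequence connects them.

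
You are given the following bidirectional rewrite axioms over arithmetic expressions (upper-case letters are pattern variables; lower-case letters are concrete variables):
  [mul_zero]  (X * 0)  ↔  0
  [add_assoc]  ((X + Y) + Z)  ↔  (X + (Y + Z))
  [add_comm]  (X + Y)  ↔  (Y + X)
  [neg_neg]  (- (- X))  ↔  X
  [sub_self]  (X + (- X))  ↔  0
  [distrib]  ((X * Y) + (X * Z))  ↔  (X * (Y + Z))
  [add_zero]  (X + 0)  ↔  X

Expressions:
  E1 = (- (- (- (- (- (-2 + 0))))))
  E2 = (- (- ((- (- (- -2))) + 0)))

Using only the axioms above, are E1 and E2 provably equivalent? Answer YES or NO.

YES

(1) (-2 + 0)  =[add_zero →]=  -2    ⊢ (- (- (- (- (- -2)))))
(2) (- (- (- -2)))  =[add_zero ←]=  ((- (- (- -2))) + 0)    ⊢ E2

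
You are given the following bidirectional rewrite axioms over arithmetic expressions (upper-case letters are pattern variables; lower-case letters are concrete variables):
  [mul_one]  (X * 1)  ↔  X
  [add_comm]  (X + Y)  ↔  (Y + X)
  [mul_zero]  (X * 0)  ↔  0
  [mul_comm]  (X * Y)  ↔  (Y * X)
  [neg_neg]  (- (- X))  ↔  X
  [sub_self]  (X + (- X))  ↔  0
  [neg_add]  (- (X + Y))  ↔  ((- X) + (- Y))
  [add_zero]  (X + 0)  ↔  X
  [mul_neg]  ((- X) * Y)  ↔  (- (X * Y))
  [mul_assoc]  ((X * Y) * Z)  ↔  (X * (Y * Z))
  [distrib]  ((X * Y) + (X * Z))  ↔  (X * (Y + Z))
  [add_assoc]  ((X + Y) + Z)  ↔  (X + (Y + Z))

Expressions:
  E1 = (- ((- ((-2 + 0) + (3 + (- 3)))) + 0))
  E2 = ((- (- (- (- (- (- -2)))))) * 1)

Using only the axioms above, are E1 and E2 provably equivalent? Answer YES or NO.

step 1: sub_self (→) rewrites (3 + (- 3)) into 0, now (- ((- ((-2 + 0) + 0)) + 0))
step 2: add_zero (→) rewrites ((-2 + 0) + 0) into (-2 + 0), now (- ((- (-2 + 0)) + 0))
step 3: add_zero (→) rewrites (-2 + 0) into -2, now (- ((- -2) + 0))
step 4: add_zero (→) rewrites ((- -2) + 0) into (- -2), now (- (- -2))
step 5: neg_neg (←) rewrites (- -2) into (- (- (- -2))), now (- (- (- (- -2))))
step 6: neg_neg (←) rewrites (- (- -2)) into (- (- (- (- -2)))), now (- (- (- (- (- (- -2))))))
step 7: mul_one (←) rewrites (- (- (- (- (- (- -2)))))) into ((- (- (- (- (- (- -2)))))) * 1), which is E2

YES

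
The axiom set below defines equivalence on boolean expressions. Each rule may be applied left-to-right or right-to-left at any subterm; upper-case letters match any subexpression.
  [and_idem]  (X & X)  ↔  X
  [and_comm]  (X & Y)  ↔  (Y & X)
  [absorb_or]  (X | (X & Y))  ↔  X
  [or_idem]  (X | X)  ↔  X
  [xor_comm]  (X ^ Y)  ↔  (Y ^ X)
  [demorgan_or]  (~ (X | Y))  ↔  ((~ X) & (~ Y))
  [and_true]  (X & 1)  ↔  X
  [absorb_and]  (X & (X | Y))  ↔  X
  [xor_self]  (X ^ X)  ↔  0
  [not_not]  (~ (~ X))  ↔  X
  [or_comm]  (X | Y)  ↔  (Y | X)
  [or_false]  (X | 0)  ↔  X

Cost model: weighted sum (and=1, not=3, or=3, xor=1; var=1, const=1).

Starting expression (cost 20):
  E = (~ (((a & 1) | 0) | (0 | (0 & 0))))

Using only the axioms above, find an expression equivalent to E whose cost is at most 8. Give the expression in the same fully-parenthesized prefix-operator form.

1. [absorb_or →] (0 | (0 & 0))  →  0;  E = (~ (((a & 1) | 0) | 0))
2. [or_false →] ((a & 1) | 0)  →  (a & 1);  E = (~ ((a & 1) | 0))
3. [and_true →] (a & 1)  →  a;  cost 8 ≤ 8, done

(~ (a | 0))   [cost 8]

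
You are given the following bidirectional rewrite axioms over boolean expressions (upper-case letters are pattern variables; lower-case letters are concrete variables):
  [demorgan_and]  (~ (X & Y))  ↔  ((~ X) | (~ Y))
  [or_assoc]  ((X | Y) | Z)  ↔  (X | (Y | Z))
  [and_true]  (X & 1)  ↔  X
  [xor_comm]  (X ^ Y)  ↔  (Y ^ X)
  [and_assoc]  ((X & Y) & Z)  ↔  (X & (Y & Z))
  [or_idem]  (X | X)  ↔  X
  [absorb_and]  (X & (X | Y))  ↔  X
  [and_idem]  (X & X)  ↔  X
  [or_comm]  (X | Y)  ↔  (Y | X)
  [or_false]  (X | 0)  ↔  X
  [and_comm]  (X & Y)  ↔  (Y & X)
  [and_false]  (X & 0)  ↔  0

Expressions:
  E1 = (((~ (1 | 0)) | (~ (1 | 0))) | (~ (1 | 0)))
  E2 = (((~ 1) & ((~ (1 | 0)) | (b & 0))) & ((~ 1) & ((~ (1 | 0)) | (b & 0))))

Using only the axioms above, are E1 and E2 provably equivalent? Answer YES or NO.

YES

(1) ((~ (1 | 0)) | (~ (1 | 0)))  =[or_idem →]=  (~ (1 | 0))    ⊢ ((~ (1 | 0)) | (~ (1 | 0)))
(2) ((~ (1 | 0)) | (~ (1 | 0)))  =[or_idem →]=  (~ (1 | 0))
(3) (1 | 0)  =[or_false →]=  1    ⊢ (~ 1)
(4) (~ 1)  =[absorb_and ←]=  ((~ 1) & ((~ 1) | 0))
(5) 0  =[and_false ←]=  (b & 0)    ⊢ ((~ 1) & ((~ 1) | (b & 0)))
(6) 1  =[or_false ←]=  (1 | 0)    ⊢ ((~ 1) & ((~ (1 | 0)) | (b & 0)))
(7) ((~ 1) & ((~ (1 | 0)) | (b & 0)))  =[and_idem ←]=  (((~ 1) & ((~ (1 | 0)) | (b & 0))) & ((~ 1) & ((~ (1 | 0)) | (b & 0))))    ⊢ E2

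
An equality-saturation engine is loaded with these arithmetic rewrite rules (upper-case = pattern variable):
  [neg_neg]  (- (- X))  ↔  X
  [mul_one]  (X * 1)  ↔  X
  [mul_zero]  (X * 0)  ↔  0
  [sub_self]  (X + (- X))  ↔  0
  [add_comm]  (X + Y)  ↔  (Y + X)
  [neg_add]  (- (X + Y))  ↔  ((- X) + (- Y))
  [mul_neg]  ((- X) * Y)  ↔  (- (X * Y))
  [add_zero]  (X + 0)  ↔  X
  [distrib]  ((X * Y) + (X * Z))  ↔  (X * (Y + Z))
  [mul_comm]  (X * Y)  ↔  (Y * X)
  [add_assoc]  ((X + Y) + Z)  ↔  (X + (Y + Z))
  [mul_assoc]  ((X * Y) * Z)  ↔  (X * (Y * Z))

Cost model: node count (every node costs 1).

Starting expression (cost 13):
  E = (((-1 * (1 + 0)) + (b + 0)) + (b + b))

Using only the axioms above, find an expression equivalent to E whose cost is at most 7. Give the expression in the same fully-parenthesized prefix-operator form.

1. [add_zero →] (1 + 0)  →  1;  E = (((-1 * 1) + (b + 0)) + (b + b))
2. [add_zero →] (b + 0)  →  b;  E = (((-1 * 1) + b) + (b + b))
3. [mul_one →] (-1 * 1)  →  -1;  cost 7 ≤ 7, done

((-1 + b) + (b + b))   [cost 7]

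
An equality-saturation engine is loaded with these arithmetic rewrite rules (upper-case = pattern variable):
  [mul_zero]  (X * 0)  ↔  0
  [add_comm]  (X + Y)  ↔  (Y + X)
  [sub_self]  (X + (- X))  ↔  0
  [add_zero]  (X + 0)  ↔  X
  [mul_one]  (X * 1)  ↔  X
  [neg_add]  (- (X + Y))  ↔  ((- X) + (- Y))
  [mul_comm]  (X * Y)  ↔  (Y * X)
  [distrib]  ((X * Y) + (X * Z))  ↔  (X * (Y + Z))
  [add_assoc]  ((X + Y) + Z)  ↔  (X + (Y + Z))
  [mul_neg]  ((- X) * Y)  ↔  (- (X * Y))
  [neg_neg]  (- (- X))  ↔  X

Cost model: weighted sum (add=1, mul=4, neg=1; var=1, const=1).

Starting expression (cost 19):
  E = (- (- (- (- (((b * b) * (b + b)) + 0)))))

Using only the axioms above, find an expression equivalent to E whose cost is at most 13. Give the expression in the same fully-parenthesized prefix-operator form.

((b * b) * (b + b))   [cost 13]

(1) (- (- (- (((b * b) * (b + b)) + 0))))  =[neg_neg →]=  (- (((b * b) * (b + b)) + 0))    ⊢ (- (- (((b * b) * (b + b)) + 0)))
(2) (- (- (((b * b) * (b + b)) + 0)))  =[neg_neg →]=  (((b * b) * (b + b)) + 0)
(3) (((b * b) * (b + b)) + 0)  =[add_zero →]=  ((b * b) * (b + b))    ⊢ cost 13, within 13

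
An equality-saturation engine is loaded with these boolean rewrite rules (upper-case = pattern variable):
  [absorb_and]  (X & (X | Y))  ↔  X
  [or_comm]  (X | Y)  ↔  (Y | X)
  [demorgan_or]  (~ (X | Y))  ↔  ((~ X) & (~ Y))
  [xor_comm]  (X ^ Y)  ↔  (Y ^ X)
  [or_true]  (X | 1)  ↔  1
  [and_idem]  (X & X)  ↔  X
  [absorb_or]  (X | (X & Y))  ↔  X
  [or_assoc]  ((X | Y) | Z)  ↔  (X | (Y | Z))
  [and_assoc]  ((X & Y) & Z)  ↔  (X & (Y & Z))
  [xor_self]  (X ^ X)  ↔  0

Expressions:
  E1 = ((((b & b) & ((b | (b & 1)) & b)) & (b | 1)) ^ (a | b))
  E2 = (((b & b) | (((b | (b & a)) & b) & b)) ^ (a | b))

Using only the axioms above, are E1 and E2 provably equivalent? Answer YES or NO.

YES

1. [absorb_or →] (b | (b & 1))  →  b;  E1 = ((((b & b) & (b & b)) & (b | 1)) ^ (a | b))
2. [and_idem →] ((b & b) & (b & b))  →  (b & b);  E1 = (((b & b) & (b | 1)) ^ (a | b))
3. [and_idem →] (b & b)  →  b;  E1 = ((b & (b | 1)) ^ (a | b))
4. [absorb_and →] (b & (b | 1))  →  b;  E1 = (b ^ (a | b))
5. [and_idem ←] b  →  (b & b);  E1 = ((b & b) ^ (a | b))
6. [absorb_or ←] (b & b)  →  ((b & b) | ((b & b) & b));  E1 = (((b & b) | ((b & b) & b)) ^ (a | b))
7. [absorb_or ←] b  →  (b | (b & a));  this is E2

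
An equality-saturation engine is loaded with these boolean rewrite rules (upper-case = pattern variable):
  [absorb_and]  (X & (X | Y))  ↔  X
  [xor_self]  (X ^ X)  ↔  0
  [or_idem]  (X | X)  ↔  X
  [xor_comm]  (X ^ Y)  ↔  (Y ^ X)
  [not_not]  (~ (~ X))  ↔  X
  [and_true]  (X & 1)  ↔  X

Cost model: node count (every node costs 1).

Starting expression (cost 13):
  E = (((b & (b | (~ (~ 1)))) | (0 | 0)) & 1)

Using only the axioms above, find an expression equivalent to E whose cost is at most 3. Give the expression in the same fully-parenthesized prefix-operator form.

(1) (~ (~ 1))  =[not_not →]=  1    ⊢ (((b & (b | 1)) | (0 | 0)) & 1)
(2) (b & (b | 1))  =[absorb_and →]=  b    ⊢ ((b | (0 | 0)) & 1)
(3) ((b | (0 | 0)) & 1)  =[and_true →]=  (b | (0 | 0))
(4) (0 | 0)  =[or_idem →]=  0    ⊢ cost 3, within 3

(b | 0)   [cost 3]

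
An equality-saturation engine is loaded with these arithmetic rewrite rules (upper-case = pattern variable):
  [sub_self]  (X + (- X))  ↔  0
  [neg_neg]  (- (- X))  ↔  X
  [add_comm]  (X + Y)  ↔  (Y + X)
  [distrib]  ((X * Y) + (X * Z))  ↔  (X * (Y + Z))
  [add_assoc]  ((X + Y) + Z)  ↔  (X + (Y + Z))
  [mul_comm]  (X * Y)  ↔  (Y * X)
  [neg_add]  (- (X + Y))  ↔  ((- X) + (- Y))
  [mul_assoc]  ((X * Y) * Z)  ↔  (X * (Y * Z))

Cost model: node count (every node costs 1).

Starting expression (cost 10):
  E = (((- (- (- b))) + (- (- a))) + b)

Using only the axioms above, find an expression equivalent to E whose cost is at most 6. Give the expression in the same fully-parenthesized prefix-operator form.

(((- b) + a) + b)   [cost 6]

(1) (- (- b))  =[neg_neg →]=  b    ⊢ (((- b) + (- (- a))) + b)
(2) (- (- a))  =[neg_neg →]=  a    ⊢ cost 6, within 6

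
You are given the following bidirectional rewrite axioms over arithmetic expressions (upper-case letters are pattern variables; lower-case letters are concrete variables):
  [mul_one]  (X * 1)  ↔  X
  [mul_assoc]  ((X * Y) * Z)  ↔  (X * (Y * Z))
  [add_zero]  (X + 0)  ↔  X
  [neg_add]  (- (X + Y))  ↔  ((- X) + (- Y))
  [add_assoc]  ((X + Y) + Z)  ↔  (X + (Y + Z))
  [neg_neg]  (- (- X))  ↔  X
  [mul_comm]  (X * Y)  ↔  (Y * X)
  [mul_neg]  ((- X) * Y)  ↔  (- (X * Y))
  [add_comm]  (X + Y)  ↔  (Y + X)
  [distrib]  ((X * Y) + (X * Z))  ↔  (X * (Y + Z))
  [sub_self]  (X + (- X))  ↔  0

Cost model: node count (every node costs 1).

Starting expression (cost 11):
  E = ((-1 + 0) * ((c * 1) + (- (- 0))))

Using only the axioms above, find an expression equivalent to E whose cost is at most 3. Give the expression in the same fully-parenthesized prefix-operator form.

(-1 * c)   [cost 3]

1. [neg_neg →] (- (- 0))  →  0;  E = ((-1 + 0) * ((c * 1) + 0))
2. [add_zero →] (-1 + 0)  →  -1;  E = (-1 * ((c * 1) + 0))
3. [mul_one →] (c * 1)  →  c;  E = (-1 * (c + 0))
4. [add_zero →] (c + 0)  →  c;  cost 3 ≤ 3, done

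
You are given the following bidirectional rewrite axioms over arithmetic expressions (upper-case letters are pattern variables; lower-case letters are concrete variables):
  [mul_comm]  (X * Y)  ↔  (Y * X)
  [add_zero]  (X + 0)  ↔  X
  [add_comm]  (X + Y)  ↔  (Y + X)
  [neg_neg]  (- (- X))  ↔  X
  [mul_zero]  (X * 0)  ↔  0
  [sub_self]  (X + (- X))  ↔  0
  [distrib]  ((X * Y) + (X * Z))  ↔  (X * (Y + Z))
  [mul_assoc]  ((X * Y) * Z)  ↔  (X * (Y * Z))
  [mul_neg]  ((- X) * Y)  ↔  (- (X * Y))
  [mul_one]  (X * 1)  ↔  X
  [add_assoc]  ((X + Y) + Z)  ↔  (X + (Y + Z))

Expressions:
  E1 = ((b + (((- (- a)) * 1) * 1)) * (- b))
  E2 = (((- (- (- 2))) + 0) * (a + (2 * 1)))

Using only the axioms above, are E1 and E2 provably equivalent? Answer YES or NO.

NO

All listed rules preserve value, hence provable equivalence implies equal values everywhere; look for a separating assignment.
a=0, b=0 gives E1 ↦ 0, E2 ↦ -4; values differ ⇒ not provably equivalent.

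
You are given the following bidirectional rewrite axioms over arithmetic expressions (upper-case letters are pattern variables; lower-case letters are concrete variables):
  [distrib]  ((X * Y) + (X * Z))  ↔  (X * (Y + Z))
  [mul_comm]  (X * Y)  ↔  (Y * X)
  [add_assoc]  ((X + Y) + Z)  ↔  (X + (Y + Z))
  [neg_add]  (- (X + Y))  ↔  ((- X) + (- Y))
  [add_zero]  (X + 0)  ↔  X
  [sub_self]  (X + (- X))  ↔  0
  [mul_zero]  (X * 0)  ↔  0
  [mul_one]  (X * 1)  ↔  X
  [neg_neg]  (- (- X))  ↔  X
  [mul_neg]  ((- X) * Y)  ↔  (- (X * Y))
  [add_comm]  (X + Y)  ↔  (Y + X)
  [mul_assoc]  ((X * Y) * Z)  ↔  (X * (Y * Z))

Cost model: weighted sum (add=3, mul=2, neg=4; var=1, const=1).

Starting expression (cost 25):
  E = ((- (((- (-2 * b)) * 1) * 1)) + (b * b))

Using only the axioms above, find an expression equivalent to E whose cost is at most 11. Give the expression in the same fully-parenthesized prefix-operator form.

((b * b) + (-2 * b))   [cost 11]

1. [mul_one →] (((- (-2 * b)) * 1) * 1)  →  ((- (-2 * b)) * 1);  E = ((- ((- (-2 * b)) * 1)) + (b * b))
2. [add_comm →] ((- ((- (-2 * b)) * 1)) + (b * b))  →  ((b * b) + (- ((- (-2 * b)) * 1)))
3. [mul_one →] ((- (-2 * b)) * 1)  →  (- (-2 * b));  E = ((b * b) + (- (- (-2 * b))))
4. [neg_neg →] (- (- (-2 * b)))  →  (-2 * b);  cost 11 ≤ 11, done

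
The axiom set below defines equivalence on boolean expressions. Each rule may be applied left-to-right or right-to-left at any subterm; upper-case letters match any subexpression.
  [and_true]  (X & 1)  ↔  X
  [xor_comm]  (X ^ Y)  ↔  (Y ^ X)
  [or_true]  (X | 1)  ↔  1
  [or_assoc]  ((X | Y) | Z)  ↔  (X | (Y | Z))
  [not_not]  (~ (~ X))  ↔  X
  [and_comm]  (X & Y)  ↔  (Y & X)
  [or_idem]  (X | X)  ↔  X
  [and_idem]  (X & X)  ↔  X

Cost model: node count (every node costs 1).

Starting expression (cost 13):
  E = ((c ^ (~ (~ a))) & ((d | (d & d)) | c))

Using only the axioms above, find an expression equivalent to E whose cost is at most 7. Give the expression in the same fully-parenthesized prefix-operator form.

(1) (d & d)  =[and_idem →]=  d    ⊢ ((c ^ (~ (~ a))) & ((d | d) | c))
(2) (d | d)  =[or_idem →]=  d    ⊢ ((c ^ (~ (~ a))) & (d | c))
(3) (~ (~ a))  =[not_not →]=  a    ⊢ cost 7, within 7

((c ^ a) & (d | c))   [cost 7]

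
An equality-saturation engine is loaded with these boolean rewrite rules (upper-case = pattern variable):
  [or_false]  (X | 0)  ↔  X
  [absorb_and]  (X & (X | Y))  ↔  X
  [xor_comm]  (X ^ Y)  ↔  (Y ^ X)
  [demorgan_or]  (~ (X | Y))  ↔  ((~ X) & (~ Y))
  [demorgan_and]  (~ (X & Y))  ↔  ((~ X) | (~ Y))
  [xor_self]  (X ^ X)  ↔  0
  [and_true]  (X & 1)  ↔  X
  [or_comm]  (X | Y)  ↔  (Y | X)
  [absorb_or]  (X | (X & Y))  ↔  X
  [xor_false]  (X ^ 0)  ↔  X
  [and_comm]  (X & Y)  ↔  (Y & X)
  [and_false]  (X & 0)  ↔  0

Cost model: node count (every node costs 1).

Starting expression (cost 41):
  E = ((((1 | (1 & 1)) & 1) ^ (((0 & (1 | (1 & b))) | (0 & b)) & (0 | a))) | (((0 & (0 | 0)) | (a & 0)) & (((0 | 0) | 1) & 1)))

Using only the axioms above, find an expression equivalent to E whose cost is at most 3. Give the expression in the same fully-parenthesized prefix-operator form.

(0 | 1)   [cost 3]

step 1: absorb_or (→) rewrites (1 | (1 & b)) into 1, now ((((1 | (1 & 1)) & 1) ^ (((0 & 1) | (0 & b)) & (0 | a))) | (((0 & (0 | 0)) | (a & 0)) & (((0 | 0) | 1) & 1)))
step 2: and_true (→) rewrites ((1 | (1 & 1)) & 1) into (1 | (1 & 1)), now (((1 | (1 & 1)) ^ (((0 & 1) | (0 & b)) & (0 | a))) | (((0 & (0 | 0)) | (a & 0)) & (((0 | 0) | 1) & 1)))
step 3: absorb_and (→) rewrites (0 & (0 | 0)) into 0, now (((1 | (1 & 1)) ^ (((0 & 1) | (0 & b)) & (0 | a))) | ((0 | (a & 0)) & (((0 | 0) | 1) & 1)))
step 4: and_true (→) rewrites (0 & 1) into 0, now (((1 | (1 & 1)) ^ ((0 | (0 & b)) & (0 | a))) | ((0 | (a & 0)) & (((0 | 0) | 1) & 1)))
step 5: and_true (→) rewrites (((0 | 0) | 1) & 1) into ((0 | 0) | 1), now (((1 | (1 & 1)) ^ ((0 | (0 & b)) & (0 | a))) | ((0 | (a & 0)) & ((0 | 0) | 1)))
step 6: absorb_or (→) rewrites (0 | (0 & b)) into 0, now (((1 | (1 & 1)) ^ (0 & (0 | a))) | ((0 | (a & 0)) & ((0 | 0) | 1)))
step 7: and_false (→) rewrites (a & 0) into 0, now (((1 | (1 & 1)) ^ (0 & (0 | a))) | ((0 | 0) & ((0 | 0) | 1)))
step 8: absorb_and (→) rewrites (0 & (0 | a)) into 0, now (((1 | (1 & 1)) ^ 0) | ((0 | 0) & ((0 | 0) | 1)))
step 9: absorb_and (→) rewrites ((0 | 0) & ((0 | 0) | 1)) into (0 | 0), now (((1 | (1 & 1)) ^ 0) | (0 | 0))
step 10: or_false (→) rewrites (0 | 0) into 0, now (((1 | (1 & 1)) ^ 0) | 0)
step 11: or_comm (→) rewrites (((1 | (1 & 1)) ^ 0) | 0) into (0 | ((1 | (1 & 1)) ^ 0))
step 12: absorb_or (→) rewrites (1 | (1 & 1)) into 1, now (0 | (1 ^ 0))
step 13: xor_false (→) rewrites (1 ^ 0) into 1, reaching cost 3 (bound 3)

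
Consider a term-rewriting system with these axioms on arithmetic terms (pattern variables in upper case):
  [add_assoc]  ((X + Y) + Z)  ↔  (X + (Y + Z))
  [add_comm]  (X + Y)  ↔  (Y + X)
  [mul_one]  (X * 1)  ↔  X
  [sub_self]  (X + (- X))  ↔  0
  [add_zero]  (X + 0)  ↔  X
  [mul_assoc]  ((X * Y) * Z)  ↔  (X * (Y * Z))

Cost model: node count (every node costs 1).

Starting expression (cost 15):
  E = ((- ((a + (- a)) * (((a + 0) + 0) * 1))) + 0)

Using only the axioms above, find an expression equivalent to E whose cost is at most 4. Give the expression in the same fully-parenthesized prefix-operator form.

step 1: add_zero (→) rewrites ((a + 0) + 0) into (a + 0), now ((- ((a + (- a)) * ((a + 0) * 1))) + 0)
step 2: sub_self (→) rewrites (a + (- a)) into 0, now ((- (0 * ((a + 0) * 1))) + 0)
step 3: mul_one (→) rewrites ((a + 0) * 1) into (a + 0), now ((- (0 * (a + 0))) + 0)
step 4: add_zero (→) rewrites (a + 0) into a, now ((- (0 * a)) + 0)
step 5: add_zero (→) rewrites ((- (0 * a)) + 0) into (- (0 * a)), reaching cost 4 (bound 4)

(- (0 * a))   [cost 4]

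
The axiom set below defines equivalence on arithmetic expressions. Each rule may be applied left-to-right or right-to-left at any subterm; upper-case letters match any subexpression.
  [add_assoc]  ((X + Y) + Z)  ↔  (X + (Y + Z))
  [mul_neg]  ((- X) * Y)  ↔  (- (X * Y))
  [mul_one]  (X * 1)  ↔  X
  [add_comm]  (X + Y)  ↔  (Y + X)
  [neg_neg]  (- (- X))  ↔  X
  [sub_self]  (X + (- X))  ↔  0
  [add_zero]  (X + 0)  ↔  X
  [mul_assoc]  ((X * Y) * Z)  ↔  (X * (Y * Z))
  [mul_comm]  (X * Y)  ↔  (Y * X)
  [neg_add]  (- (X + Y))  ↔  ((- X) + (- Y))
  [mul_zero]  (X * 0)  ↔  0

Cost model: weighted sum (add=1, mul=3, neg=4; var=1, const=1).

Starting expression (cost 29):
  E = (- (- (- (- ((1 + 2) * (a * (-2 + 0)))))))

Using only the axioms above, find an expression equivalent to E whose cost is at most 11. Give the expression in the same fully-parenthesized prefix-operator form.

1. [neg_neg →] (- (- (- (- ((1 + 2) * (a * (-2 + 0)))))))  →  (- (- ((1 + 2) * (a * (-2 + 0)))))
2. [neg_neg →] (- (- ((1 + 2) * (a * (-2 + 0)))))  →  ((1 + 2) * (a * (-2 + 0)))
3. [add_zero →] (-2 + 0)  →  -2;  cost 11 ≤ 11, done

((1 + 2) * (a * -2))   [cost 11]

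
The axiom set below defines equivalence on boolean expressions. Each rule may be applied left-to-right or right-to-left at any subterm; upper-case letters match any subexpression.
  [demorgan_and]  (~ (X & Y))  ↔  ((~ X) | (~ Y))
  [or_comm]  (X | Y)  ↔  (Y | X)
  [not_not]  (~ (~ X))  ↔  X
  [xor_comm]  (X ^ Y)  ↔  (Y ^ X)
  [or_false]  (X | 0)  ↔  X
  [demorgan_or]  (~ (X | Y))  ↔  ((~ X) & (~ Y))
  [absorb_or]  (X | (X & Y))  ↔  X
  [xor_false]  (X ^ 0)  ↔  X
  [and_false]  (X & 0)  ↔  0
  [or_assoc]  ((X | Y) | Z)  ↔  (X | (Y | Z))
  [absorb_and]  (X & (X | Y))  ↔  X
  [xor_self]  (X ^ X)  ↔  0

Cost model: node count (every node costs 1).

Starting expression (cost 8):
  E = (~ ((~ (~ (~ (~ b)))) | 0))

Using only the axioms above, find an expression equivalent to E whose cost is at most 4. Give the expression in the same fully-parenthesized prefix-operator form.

(~ (0 | b))   [cost 4]

1. [or_comm →] ((~ (~ (~ (~ b)))) | 0)  →  (0 | (~ (~ (~ (~ b)))));  E = (~ (0 | (~ (~ (~ (~ b))))))
2. [not_not →] (~ (~ (~ (~ b))))  →  (~ (~ b));  E = (~ (0 | (~ (~ b))))
3. [not_not →] (~ (~ b))  →  b;  cost 4 ≤ 4, done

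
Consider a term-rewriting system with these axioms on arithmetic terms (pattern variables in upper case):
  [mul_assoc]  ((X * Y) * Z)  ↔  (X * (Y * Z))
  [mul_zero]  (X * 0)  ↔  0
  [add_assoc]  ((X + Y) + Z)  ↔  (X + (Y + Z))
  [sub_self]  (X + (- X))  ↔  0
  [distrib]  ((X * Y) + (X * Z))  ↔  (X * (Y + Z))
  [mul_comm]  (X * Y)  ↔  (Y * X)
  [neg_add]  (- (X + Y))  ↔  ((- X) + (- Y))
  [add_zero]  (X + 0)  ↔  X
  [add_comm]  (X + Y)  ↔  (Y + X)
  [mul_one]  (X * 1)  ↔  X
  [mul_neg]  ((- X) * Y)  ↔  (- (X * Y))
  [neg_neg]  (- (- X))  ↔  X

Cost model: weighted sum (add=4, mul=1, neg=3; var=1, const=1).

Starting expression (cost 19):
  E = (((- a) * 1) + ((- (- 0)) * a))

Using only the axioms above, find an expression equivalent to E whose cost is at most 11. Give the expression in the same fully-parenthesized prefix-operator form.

((- a) + (a * 0))   [cost 11]

(1) ((- a) * 1)  =[mul_one →]=  (- a)    ⊢ ((- a) + ((- (- 0)) * a))
(2) ((- (- 0)) * a)  =[mul_comm →]=  (a * (- (- 0)))    ⊢ ((- a) + (a * (- (- 0))))
(3) (- (- 0))  =[neg_neg →]=  0    ⊢ cost 11, within 11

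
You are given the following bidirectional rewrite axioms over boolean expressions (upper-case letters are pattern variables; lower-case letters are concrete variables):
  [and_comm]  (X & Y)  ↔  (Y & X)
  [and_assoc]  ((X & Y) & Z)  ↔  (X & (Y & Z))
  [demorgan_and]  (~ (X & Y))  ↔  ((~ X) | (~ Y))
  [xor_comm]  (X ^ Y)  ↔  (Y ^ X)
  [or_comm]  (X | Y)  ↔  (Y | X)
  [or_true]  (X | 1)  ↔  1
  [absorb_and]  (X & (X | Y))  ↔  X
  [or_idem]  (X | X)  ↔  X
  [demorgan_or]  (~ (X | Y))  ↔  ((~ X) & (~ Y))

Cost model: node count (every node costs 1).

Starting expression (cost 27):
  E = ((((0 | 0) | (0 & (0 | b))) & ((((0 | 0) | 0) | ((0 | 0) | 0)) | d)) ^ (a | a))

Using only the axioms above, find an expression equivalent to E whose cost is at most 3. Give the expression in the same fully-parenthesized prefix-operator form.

(0 ^ a)   [cost 3]

step 1: or_idem (→) rewrites (((0 | 0) | 0) | ((0 | 0) | 0)) into ((0 | 0) | 0), now ((((0 | 0) | (0 & (0 | b))) & (((0 | 0) | 0) | d)) ^ (a | a))
step 2: absorb_and (→) rewrites (0 & (0 | b)) into 0, now ((((0 | 0) | 0) & (((0 | 0) | 0) | d)) ^ (a | a))
step 3: absorb_and (→) rewrites (((0 | 0) | 0) & (((0 | 0) | 0) | d)) into ((0 | 0) | 0), now (((0 | 0) | 0) ^ (a | a))
step 4: or_idem (→) rewrites (a | a) into a, now (((0 | 0) | 0) ^ a)
step 5: or_comm (→) rewrites ((0 | 0) | 0) into (0 | (0 | 0)), now ((0 | (0 | 0)) ^ a)
step 6: or_idem (→) rewrites (0 | 0) into 0, now ((0 | 0) ^ a)
step 7: or_idem (→) rewrites (0 | 0) into 0, reaching cost 3 (bound 3)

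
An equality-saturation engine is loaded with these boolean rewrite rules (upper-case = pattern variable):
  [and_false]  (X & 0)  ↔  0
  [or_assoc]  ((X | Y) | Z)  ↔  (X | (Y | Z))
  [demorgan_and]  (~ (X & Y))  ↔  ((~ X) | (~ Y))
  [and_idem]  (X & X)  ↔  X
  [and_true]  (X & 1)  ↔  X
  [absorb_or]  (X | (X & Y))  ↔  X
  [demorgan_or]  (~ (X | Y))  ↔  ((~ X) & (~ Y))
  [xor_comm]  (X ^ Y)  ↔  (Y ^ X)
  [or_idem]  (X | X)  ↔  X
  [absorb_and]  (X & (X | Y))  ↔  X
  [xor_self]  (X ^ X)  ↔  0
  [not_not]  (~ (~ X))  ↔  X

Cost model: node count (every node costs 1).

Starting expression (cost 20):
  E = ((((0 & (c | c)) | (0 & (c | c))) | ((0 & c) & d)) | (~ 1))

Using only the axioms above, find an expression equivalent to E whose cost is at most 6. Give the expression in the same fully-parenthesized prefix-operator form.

((0 & c) | (~ 1))   [cost 6]

(1) ((0 & (c | c)) | (0 & (c | c)))  =[or_idem →]=  (0 & (c | c))    ⊢ (((0 & (c | c)) | ((0 & c) & d)) | (~ 1))
(2) (c | c)  =[or_idem →]=  c    ⊢ (((0 & c) | ((0 & c) & d)) | (~ 1))
(3) ((0 & c) | ((0 & c) & d))  =[absorb_or →]=  (0 & c)    ⊢ cost 6, within 6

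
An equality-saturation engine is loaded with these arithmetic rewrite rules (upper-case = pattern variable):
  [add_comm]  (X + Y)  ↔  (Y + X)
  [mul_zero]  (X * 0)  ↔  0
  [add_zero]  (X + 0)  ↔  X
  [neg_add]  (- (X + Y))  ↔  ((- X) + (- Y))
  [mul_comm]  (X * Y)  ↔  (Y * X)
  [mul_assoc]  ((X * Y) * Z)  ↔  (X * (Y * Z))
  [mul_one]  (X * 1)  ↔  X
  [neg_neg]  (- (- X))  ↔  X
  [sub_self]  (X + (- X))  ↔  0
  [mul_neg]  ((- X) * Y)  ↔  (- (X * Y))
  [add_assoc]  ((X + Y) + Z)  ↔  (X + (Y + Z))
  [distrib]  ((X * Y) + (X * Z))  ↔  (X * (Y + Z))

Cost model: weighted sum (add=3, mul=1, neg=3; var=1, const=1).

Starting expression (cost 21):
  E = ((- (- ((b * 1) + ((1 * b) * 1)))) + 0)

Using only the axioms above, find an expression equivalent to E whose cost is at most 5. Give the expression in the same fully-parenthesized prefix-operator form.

(b + b)   [cost 5]

(1) ((1 * b) * 1)  =[mul_one →]=  (1 * b)    ⊢ ((- (- ((b * 1) + (1 * b)))) + 0)
(2) ((- (- ((b * 1) + (1 * b)))) + 0)  =[add_zero →]=  (- (- ((b * 1) + (1 * b))))
(3) (b * 1)  =[mul_one →]=  b    ⊢ (- (- (b + (1 * b))))
(4) (1 * b)  =[mul_comm →]=  (b * 1)    ⊢ (- (- (b + (b * 1))))
(5) (- (- (b + (b * 1))))  =[neg_neg →]=  (b + (b * 1))
(6) (b * 1)  =[mul_one →]=  b    ⊢ cost 5, within 5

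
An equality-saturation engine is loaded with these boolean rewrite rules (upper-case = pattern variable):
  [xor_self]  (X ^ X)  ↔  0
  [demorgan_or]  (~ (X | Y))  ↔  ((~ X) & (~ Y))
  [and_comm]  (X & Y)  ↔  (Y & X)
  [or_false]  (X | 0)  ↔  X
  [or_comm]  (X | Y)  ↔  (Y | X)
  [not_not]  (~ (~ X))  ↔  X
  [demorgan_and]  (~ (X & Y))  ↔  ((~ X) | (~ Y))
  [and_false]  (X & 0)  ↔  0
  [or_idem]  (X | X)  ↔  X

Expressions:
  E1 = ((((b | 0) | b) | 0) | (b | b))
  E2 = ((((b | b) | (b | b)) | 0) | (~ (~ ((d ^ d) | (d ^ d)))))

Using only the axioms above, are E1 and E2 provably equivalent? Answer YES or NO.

YES

step 1: or_false (→) rewrites (b | 0) into b, now (((b | b) | 0) | (b | b))
step 2: or_false (→) rewrites ((b | b) | 0) into (b | b), now ((b | b) | (b | b))
step 3: or_false (←) rewrites ((b | b) | (b | b)) into (((b | b) | (b | b)) | 0)
step 4: or_false (←) rewrites (((b | b) | (b | b)) | 0) into ((((b | b) | (b | b)) | 0) | 0)
step 5: xor_self (←) rewrites 0 into (d ^ d), now ((((b | b) | (b | b)) | 0) | (d ^ d))
step 6: not_not (←) rewrites (d ^ d) into (~ (~ (d ^ d))), now ((((b | b) | (b | b)) | 0) | (~ (~ (d ^ d))))
step 7: or_idem (←) rewrites (d ^ d) into ((d ^ d) | (d ^ d)), which is E2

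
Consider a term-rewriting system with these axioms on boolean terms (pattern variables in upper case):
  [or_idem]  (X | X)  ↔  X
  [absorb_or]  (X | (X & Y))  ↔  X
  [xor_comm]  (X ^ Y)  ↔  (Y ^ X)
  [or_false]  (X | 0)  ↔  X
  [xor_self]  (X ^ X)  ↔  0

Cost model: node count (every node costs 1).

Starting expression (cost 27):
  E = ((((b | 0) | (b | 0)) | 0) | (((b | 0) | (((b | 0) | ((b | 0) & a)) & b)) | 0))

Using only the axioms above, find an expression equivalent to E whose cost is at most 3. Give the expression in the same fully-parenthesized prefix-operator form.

(b | 0)   [cost 3]

(1) ((b | 0) | ((b | 0) & a))  =[absorb_or →]=  (b | 0)    ⊢ ((((b | 0) | (b | 0)) | 0) | (((b | 0) | ((b | 0) & b)) | 0))
(2) ((b | 0) | ((b | 0) & b))  =[absorb_or →]=  (b | 0)    ⊢ ((((b | 0) | (b | 0)) | 0) | ((b | 0) | 0))
(3) ((b | 0) | (b | 0))  =[or_idem →]=  (b | 0)    ⊢ (((b | 0) | 0) | ((b | 0) | 0))
(4) (((b | 0) | 0) | ((b | 0) | 0))  =[or_idem →]=  ((b | 0) | 0)
(5) ((b | 0) | 0)  =[or_false →]=  (b | 0)    ⊢ cost 3, within 3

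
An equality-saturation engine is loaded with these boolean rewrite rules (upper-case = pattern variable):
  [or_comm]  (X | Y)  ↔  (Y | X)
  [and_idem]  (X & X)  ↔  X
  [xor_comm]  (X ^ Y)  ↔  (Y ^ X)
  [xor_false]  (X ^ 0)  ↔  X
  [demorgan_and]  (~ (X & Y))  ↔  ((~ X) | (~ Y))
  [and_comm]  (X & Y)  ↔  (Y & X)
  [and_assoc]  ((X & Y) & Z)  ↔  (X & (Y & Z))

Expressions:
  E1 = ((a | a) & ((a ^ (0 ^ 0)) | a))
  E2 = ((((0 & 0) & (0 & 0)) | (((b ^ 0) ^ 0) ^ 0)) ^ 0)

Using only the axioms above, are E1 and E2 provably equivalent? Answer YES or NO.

NO

All listed rules preserve value, hence provable equivalence implies equal values everywhere; look for a separating assignment.
a=0, b=1 gives E1 ↦ 0, E2 ↦ 1; values differ ⇒ not provably equivalent.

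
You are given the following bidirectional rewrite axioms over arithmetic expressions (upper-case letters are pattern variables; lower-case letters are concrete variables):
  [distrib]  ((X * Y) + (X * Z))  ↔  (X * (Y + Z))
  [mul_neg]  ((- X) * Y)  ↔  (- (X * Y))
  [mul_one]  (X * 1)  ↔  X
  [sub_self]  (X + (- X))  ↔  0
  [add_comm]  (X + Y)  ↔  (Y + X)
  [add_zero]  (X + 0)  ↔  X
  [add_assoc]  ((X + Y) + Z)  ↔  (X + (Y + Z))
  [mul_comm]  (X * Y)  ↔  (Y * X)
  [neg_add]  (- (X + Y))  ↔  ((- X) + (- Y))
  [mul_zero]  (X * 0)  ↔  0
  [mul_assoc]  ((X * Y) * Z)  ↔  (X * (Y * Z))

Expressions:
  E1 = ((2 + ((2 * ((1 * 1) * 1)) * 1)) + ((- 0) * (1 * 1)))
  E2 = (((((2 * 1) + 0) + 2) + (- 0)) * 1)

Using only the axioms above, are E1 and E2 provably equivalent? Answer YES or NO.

YES

(1) ((1 * 1) * 1)  =[mul_one →]=  (1 * 1)    ⊢ ((2 + ((2 * (1 * 1)) * 1)) + ((- 0) * (1 * 1)))
(2) (1 * 1)  =[mul_one →]=  1    ⊢ ((2 + ((2 * (1 * 1)) * 1)) + ((- 0) * 1))
(3) ((2 * (1 * 1)) * 1)  =[mul_one →]=  (2 * (1 * 1))    ⊢ ((2 + (2 * (1 * 1))) + ((- 0) * 1))
(4) ((- 0) * 1)  =[mul_one →]=  (- 0)    ⊢ ((2 + (2 * (1 * 1))) + (- 0))
(5) (1 * 1)  =[mul_one →]=  1    ⊢ ((2 + (2 * 1)) + (- 0))
(6) (2 * 1)  =[mul_one →]=  2    ⊢ ((2 + 2) + (- 0))
(7) ((2 + 2) + (- 0))  =[mul_one ←]=  (((2 + 2) + (- 0)) * 1)
(8) 2  =[mul_one ←]=  (2 * 1)    ⊢ ((((2 * 1) + 2) + (- 0)) * 1)
(9) (2 * 1)  =[add_zero ←]=  ((2 * 1) + 0)    ⊢ E2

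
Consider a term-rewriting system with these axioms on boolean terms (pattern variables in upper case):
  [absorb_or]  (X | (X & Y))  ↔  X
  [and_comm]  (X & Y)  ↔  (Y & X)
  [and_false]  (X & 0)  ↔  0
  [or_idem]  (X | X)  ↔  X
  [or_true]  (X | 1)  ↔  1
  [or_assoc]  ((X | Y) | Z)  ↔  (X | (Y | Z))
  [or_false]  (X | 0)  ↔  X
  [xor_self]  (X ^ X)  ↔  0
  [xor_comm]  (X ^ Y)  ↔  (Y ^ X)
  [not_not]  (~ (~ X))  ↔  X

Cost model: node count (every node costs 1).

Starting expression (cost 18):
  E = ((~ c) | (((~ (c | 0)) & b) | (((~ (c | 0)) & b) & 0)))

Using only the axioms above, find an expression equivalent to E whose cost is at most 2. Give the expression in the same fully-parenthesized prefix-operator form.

1. [absorb_or →] (((~ (c | 0)) & b) | (((~ (c | 0)) & b) & 0))  →  ((~ (c | 0)) & b);  E = ((~ c) | ((~ (c | 0)) & b))
2. [or_false →] (c | 0)  →  c;  E = ((~ c) | ((~ c) & b))
3. [absorb_or →] ((~ c) | ((~ c) & b))  →  (~ c);  cost 2 ≤ 2, done

(~ c)   [cost 2]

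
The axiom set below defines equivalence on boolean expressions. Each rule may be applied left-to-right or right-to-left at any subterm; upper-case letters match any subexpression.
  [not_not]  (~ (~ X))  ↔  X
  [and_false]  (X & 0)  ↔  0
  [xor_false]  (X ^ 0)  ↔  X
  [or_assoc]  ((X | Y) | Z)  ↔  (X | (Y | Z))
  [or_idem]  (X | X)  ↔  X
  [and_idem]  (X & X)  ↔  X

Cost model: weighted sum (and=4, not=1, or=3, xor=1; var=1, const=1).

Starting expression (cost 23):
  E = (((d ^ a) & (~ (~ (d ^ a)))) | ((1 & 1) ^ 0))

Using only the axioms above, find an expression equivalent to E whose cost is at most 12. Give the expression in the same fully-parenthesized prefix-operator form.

((d ^ a) | (1 & 1))   [cost 12]

step 1: xor_false (→) rewrites ((1 & 1) ^ 0) into (1 & 1), now (((d ^ a) & (~ (~ (d ^ a)))) | (1 & 1))
step 2: not_not (→) rewrites (~ (~ (d ^ a))) into (d ^ a), now (((d ^ a) & (d ^ a)) | (1 & 1))
step 3: and_idem (→) rewrites ((d ^ a) & (d ^ a)) into (d ^ a), reaching cost 12 (bound 12)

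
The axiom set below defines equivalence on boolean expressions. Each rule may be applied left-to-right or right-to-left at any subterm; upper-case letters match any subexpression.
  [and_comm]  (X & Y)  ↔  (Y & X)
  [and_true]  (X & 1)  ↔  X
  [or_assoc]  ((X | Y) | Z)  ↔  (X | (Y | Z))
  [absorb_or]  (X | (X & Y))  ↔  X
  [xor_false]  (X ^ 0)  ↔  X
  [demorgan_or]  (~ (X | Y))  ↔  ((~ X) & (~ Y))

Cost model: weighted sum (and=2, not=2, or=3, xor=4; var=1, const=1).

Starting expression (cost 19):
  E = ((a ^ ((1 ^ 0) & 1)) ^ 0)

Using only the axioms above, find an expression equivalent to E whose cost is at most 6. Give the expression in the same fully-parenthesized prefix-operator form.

(a ^ 1)   [cost 6]

(1) (1 ^ 0)  =[xor_false →]=  1    ⊢ ((a ^ (1 & 1)) ^ 0)
(2) (1 & 1)  =[and_true →]=  1    ⊢ ((a ^ 1) ^ 0)
(3) ((a ^ 1) ^ 0)  =[xor_false →]=  (a ^ 1)    ⊢ cost 6, within 6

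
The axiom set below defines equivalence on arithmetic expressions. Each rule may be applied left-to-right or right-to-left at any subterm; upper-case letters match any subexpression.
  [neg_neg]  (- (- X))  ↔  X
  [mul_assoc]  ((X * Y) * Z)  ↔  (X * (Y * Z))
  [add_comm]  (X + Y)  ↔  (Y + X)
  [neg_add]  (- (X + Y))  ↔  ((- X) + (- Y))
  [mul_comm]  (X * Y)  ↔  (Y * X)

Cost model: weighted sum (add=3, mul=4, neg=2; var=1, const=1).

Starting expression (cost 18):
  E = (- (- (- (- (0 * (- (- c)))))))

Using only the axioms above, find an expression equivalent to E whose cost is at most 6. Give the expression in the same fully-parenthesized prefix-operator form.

step 1: neg_neg (→) rewrites (- (- (- (0 * (- (- c)))))) into (- (0 * (- (- c)))), now (- (- (0 * (- (- c)))))
step 2: neg_neg (→) rewrites (- (- c)) into c, now (- (- (0 * c)))
step 3: neg_neg (→) rewrites (- (- (0 * c))) into (0 * c), reaching cost 6 (bound 6)

(0 * c)   [cost 6]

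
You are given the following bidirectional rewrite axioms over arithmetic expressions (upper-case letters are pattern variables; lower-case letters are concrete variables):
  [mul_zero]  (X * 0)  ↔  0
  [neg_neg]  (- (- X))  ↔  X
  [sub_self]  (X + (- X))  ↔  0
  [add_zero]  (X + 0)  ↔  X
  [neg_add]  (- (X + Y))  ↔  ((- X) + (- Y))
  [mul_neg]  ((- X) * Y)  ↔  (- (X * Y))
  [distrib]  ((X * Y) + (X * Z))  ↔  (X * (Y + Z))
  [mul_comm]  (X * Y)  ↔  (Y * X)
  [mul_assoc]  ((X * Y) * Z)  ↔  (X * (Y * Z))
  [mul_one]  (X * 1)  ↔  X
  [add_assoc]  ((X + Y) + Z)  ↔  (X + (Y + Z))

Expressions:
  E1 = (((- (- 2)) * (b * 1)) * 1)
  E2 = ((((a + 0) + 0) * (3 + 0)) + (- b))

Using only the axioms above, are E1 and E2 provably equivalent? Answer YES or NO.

NO

The axioms are sound identities: if E1 ↔* E2 then E1 and E2 evaluate identically under any assignment.
Under a=0, b=1: E1 evaluates to 2, E2 to -1. Distinct ⇒ no rewrite sequence connects them.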